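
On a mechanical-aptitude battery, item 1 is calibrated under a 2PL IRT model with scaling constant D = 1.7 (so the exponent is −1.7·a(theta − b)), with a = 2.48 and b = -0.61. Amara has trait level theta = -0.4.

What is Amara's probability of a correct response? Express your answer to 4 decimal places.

P(theta) = 1 / (1 + exp(−D·a(theta − b)))
Exponent: 1.7 × 2.48 × (-0.4 − (-0.61)) = 0.8854
1/(1 + e^{-0.8854}) = 0.7079
P = 0.7079

0.7079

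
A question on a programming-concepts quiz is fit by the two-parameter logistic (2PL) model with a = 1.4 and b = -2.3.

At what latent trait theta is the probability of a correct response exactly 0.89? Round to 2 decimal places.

P(theta) = 1 / (1 + exp(−a(theta − b)))
logit = ln(0.8900/0.1100) = 2.0907
theta = b + logit/(a) = -2.3 + 2.0907/1.4000 = -0.8066

-0.81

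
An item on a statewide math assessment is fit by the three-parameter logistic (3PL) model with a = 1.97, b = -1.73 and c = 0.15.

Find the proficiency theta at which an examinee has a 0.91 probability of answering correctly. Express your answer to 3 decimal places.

-0.647

P(theta) = c + (1 − c) · 1 / (1 + exp(−a(theta − b)))
Remove guessing floor: (0.91 − 0.15)/(1 − 0.15) = 0.8941
logit = ln(0.8941/0.1059) = 2.1335
theta = b + logit/(a) = -1.73 + 2.1335/1.9700 = -0.6470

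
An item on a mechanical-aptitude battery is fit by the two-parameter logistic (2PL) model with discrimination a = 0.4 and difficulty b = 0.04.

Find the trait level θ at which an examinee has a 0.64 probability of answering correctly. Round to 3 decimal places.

1.478

P(θ) = 1 / (1 + exp(−a(θ − b)))
logit = ln(0.6400/0.3600) = 0.5754
θ = b + logit/(a) = 0.04 + 0.5754/0.4000 = 1.4784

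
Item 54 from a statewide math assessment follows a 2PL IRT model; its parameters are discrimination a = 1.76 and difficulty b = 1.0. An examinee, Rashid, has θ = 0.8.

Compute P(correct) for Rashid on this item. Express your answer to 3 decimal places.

0.413

P(θ) = 1 / (1 + exp(−a(θ − b)))
Exponent: 1.76 × (0.8 − 1.0) = -0.3520
1/(1 + e^{0.3520}) = 0.4129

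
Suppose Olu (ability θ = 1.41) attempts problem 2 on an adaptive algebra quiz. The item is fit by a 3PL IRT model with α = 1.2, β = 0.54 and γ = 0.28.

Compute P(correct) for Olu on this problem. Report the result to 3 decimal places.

P(θ) = γ + (1 − γ) · 1 / (1 + exp(−α(θ − β)))
Exponent: 1.2 × (1.41 − 0.54) = 1.0440
1/(1 + e^{-1.0440}) = 0.7396
P = 0.28 + 0.72 × 0.7396 = 0.8125

0.813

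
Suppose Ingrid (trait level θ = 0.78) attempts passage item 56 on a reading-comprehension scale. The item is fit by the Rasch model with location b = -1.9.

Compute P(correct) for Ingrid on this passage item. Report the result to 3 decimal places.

P(θ) = 1 / (1 + exp(−(θ − b)))
Exponent: (0.78 − (-1.9)) = 2.6800
1/(1 + e^{-2.6800}) = 0.9358
P = 0.9358

0.936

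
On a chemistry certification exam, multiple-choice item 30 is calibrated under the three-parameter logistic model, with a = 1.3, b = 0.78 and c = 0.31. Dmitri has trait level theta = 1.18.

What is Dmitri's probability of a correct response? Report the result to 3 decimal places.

0.743

P(theta) = c + (1 − c) · 1 / (1 + exp(−a(theta − b)))
Exponent: 1.3 × (1.18 − 0.78) = 0.5200
1/(1 + e^{-0.5200}) = 0.6271
P = 0.31 + 0.69 × 0.6271 = 0.7427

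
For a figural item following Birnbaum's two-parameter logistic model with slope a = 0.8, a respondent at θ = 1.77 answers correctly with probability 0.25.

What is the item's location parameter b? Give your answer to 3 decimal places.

3.143

P(θ) = 1 / (1 + exp(−a(θ − b)))
logit(0.25) = ln(0.25/0.75) = -1.0986
b = θ − logit/(a) = 1.77 − (-1.0986)/0.8000 = 3.1433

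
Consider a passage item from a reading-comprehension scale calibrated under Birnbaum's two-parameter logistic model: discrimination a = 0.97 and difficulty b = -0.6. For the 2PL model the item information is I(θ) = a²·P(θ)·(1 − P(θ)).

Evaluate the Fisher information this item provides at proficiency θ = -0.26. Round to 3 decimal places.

P = 1/(1+e^{-0.3298}) = 0.5817
P(1−P) = 0.5817 × 0.4183 = 0.2433
I = a² × P(1−P) = 0.97² × 0.2433 = 0.22894

0.229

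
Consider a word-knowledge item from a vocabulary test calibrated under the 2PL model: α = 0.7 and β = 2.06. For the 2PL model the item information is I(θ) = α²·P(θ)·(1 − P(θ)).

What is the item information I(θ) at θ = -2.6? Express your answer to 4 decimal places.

0.0174

P = 1/(1+e^{3.2620}) = 0.0369
P(1−P) = 0.0369 × 0.9631 = 0.0355
I = α² × P(1−P) = 0.7² × 0.0355 = 0.01741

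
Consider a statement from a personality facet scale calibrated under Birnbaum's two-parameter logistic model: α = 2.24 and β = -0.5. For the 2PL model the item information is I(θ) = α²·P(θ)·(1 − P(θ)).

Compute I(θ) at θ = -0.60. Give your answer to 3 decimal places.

1.239

P = 1/(1+e^{0.2240}) = 0.4442
P(1−P) = 0.4442 × 0.5558 = 0.2469
I = α² × P(1−P) = 2.24² × 0.2469 = 1.23880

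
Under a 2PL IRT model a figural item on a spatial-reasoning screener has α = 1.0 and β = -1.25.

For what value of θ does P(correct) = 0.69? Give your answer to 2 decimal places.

-0.45

P(θ) = 1 / (1 + exp(−α(θ − β)))
logit = ln(0.6900/0.3100) = 0.8001
θ = β + logit/(α) = -1.25 + 0.8001/1.0000 = -0.4499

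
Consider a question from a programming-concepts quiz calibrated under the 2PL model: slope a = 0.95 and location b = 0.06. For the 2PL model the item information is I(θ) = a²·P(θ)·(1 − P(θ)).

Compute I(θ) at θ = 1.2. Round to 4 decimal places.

P = 1/(1+e^{-1.0830}) = 0.7471
P(1−P) = 0.7471 × 0.2529 = 0.1890
I = a² × P(1−P) = 0.95² × 0.1890 = 0.17054

0.1705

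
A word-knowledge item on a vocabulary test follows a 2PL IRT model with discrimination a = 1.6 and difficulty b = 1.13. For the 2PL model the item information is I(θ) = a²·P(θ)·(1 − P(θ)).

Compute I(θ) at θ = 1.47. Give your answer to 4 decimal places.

P = 1/(1+e^{-0.5440}) = 0.6327
P(1−P) = 0.6327 × 0.3673 = 0.2324
I = a² × P(1−P) = 1.6² × 0.2324 = 0.59489

0.5949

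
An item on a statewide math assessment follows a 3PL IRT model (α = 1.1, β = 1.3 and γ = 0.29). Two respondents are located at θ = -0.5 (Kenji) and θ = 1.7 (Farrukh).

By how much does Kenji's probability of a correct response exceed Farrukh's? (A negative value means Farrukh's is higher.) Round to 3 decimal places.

P(θ) = γ + (1 − γ) · 1 / (1 + exp(−α(θ − β)))
P(Kenji) = 0.3761  [exponent -1.9800]
P(Farrukh) = 0.7219  [exponent 0.4400]
Difference = 0.3761 − 0.7219 = -0.3457

-0.346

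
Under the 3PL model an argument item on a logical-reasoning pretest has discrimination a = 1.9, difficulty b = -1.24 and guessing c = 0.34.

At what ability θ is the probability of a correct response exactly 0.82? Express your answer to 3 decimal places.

P(θ) = c + (1 − c) · 1 / (1 + exp(−a(θ − b)))
Remove guessing floor: (0.82 − 0.34)/(1 − 0.34) = 0.7273
logit = ln(0.7273/0.2727) = 0.9808
θ = b + logit/(a) = -1.24 + 0.9808/1.9000 = -0.7238

-0.724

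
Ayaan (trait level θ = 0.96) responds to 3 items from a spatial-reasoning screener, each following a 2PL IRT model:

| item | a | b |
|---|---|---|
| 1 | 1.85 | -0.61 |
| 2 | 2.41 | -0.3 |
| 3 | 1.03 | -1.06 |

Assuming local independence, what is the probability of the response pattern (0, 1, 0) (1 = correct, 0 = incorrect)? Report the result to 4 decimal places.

0.0055

P(θ) = 1 / (1 + exp(−a(θ − b)))
P_1 = 1/(1+e^{-2.9045}) = 0.9481
P_2 = 1/(1+e^{-3.0366}) = 0.9542
P_3 = 1/(1+e^{-2.0806}) = 0.8890
L = (1−P_1) × P_2 × (1−P_3) = 0.0519 × 0.9542 × 0.1110 = 0.00550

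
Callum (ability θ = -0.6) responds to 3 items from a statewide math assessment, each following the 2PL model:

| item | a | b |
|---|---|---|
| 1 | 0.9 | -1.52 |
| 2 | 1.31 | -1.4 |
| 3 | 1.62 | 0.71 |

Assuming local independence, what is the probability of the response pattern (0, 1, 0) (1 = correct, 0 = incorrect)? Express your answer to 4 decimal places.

P(θ) = 1 / (1 + exp(−a(θ − b)))
P_1 = 1/(1+e^{-0.8280}) = 0.6959
P_2 = 1/(1+e^{-1.0480}) = 0.7404
P_3 = 1/(1+e^{2.1222}) = 0.1070
L = (1−P_1) × P_2 × (1−P_3) = 0.3041 × 0.7404 × 0.8930 = 0.20105

0.2010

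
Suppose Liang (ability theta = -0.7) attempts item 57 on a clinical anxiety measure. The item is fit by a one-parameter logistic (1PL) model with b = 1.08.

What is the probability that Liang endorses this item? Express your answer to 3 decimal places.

P(theta) = 1 / (1 + exp(−(theta − b)))
Exponent: (-0.7 − 1.08) = -1.7800
1/(1 + e^{1.7800}) = 0.1443
P = 0.1443

0.144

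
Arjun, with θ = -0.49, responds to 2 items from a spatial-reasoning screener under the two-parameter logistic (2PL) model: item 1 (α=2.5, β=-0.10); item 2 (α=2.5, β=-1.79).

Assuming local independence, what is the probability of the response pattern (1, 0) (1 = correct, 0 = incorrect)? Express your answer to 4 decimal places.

0.0102

P(θ) = 1 / (1 + exp(−α(θ − β)))
P_1 = 1/(1+e^{0.9750}) = 0.2739
P_2 = 1/(1+e^{-3.2500}) = 0.9627
L = P_1 × (1−P_2) = 0.2739 × 0.0373 = 0.01022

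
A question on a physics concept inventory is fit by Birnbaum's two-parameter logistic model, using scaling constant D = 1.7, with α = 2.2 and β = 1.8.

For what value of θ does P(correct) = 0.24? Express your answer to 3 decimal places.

1.492

P(θ) = 1 / (1 + exp(−D·α(θ − β)))
logit = ln(0.2400/0.7600) = -1.1527
θ = β + logit/(1.7·α) = 1.8 + (-1.1527)/3.7400 = 1.4918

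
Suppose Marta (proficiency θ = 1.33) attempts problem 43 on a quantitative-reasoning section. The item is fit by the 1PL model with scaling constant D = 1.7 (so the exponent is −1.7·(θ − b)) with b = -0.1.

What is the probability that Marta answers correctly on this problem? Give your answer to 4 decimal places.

P(θ) = 1 / (1 + exp(−D·(θ − b)))
Exponent: 1.7 × (1.33 − (-0.1)) = 2.4310
1/(1 + e^{-2.4310}) = 0.9192
P = 0.9192

0.9192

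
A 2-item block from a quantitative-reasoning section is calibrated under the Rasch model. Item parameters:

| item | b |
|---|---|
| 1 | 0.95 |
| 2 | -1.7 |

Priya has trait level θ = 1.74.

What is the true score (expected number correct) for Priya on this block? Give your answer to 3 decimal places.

P(θ) = 1 / (1 + exp(−(θ − b)))
P_1 = 1/(1+e^{-0.7900}) = 0.6878
P_2 = 1/(1+e^{-3.4400}) = 0.9689
E[score] = 0.6878 + 0.9689 = 1.6568

1.657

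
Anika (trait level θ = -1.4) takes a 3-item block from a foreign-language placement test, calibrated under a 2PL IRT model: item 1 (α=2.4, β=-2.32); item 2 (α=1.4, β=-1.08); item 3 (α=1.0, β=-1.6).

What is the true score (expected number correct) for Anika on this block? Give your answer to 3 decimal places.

1.841

P(θ) = 1 / (1 + exp(−α(θ − β)))
P_1 = 1/(1+e^{-2.2080}) = 0.9010
P_2 = 1/(1+e^{0.4480}) = 0.3898
P_3 = 1/(1+e^{-0.2000}) = 0.5498
E[score] = 0.9010 + 0.3898 + 0.5498 = 1.8406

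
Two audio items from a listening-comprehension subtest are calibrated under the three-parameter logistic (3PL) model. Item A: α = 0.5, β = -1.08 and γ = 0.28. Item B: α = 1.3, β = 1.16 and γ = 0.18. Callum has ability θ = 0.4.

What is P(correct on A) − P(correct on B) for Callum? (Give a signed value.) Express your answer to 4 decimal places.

P(θ) = γ + (1 − γ) · 1 / (1 + exp(−α(θ − β)))
P_A = 0.7674
P_B = 0.4025
P_A − P_B = 0.3650

0.3650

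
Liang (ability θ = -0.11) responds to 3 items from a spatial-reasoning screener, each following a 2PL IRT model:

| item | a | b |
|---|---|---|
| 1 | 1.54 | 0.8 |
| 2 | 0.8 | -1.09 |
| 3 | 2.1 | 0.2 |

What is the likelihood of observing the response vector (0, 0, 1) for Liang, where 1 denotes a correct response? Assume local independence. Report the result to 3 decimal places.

P(θ) = 1 / (1 + exp(−a(θ − b)))
P_1 = 1/(1+e^{1.4014}) = 0.1976
P_2 = 1/(1+e^{-0.7840}) = 0.6865
P_3 = 1/(1+e^{0.6510}) = 0.3428
L = (1−P_1) × (1−P_2) × P_3 = 0.8024 × 0.3135 × 0.3428 = 0.08621

0.086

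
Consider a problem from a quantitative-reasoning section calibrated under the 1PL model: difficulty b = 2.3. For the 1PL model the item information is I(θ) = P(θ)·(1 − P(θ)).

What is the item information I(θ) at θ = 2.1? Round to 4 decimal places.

P = 1/(1+e^{0.2000}) = 0.4502
P(1−P) = 0.4502 × 0.5498 = 0.2475
I = P(1−P) = 0.24752

0.2475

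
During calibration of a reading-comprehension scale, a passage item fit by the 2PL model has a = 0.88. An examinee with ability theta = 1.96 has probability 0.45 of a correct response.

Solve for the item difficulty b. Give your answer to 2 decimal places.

P(theta) = 1 / (1 + exp(−a(theta − b)))
logit(0.45) = ln(0.45/0.55) = -0.2007
b = theta − logit/(a) = 1.96 − (-0.2007)/0.8800 = 2.1880

2.19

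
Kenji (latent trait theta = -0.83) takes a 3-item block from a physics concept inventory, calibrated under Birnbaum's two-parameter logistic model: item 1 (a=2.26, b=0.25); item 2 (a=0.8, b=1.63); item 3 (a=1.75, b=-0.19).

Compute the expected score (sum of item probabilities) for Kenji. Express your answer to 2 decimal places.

0.45

P(theta) = 1 / (1 + exp(−a(theta − b)))
P_1 = 1/(1+e^{2.4408}) = 0.0801
P_2 = 1/(1+e^{1.9680}) = 0.1226
P_3 = 1/(1+e^{1.1200}) = 0.2460
E[score] = 0.0801 + 0.1226 + 0.2460 = 0.4487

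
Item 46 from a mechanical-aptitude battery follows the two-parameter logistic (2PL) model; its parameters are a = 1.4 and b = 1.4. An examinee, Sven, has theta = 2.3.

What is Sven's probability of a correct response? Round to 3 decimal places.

0.779

P(theta) = 1 / (1 + exp(−a(theta − b)))
Exponent: 1.4 × (2.3 − 1.4) = 1.2600
1/(1 + e^{-1.2600}) = 0.7790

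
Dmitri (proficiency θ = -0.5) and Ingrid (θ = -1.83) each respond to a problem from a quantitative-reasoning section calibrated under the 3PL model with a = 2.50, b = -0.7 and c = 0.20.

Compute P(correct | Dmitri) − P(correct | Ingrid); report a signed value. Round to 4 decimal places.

P(θ) = c + (1 − c) · 1 / (1 + exp(−a(θ − b)))
P(Dmitri) = 0.6980  [exponent 0.5000]
P(Ingrid) = 0.2448  [exponent -2.8250]
Difference = 0.6980 − 0.2448 = 0.4532

0.4532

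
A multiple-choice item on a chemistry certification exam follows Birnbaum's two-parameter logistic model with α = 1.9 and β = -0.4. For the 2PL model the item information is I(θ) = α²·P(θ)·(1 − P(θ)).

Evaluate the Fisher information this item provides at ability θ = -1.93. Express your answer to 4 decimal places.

P = 1/(1+e^{2.9070}) = 0.0518
P(1−P) = 0.0518 × 0.9482 = 0.0491
I = α² × P(1−P) = 1.9² × 0.0491 = 0.17734

0.1773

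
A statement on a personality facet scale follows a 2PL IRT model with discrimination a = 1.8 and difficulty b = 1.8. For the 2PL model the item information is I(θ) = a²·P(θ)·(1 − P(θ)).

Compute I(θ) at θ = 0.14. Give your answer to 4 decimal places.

P = 1/(1+e^{2.9880}) = 0.0480
P(1−P) = 0.0480 × 0.9520 = 0.0457
I = a² × P(1−P) = 1.8² × 0.0457 = 0.14797

0.1480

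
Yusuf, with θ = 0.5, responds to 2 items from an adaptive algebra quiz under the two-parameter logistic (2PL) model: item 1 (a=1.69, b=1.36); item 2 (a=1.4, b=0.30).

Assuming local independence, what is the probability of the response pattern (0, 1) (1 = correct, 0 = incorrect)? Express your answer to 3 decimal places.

P(θ) = 1 / (1 + exp(−a(θ − b)))
P_1 = 1/(1+e^{1.4534}) = 0.1895
P_2 = 1/(1+e^{-0.2800}) = 0.5695
L = (1−P_1) × P_2 = 0.8105 × 0.5695 = 0.46163

0.462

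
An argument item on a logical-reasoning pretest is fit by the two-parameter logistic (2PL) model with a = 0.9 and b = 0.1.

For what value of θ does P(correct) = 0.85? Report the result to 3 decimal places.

P(θ) = 1 / (1 + exp(−a(θ − b)))
logit = ln(0.8500/0.1500) = 1.7346
θ = b + logit/(a) = 0.1 + 1.7346/0.9000 = 2.0273

2.027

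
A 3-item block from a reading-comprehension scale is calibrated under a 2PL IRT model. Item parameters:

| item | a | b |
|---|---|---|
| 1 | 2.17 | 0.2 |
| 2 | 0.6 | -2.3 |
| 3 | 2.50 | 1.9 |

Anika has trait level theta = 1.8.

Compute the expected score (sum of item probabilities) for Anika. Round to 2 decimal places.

2.33

P(theta) = 1 / (1 + exp(−a(theta − b)))
P_1 = 1/(1+e^{-3.4720}) = 0.9699
P_2 = 1/(1+e^{-2.4600}) = 0.9213
P_3 = 1/(1+e^{0.2500}) = 0.4378
E[score] = 0.9699 + 0.9213 + 0.4378 = 2.3290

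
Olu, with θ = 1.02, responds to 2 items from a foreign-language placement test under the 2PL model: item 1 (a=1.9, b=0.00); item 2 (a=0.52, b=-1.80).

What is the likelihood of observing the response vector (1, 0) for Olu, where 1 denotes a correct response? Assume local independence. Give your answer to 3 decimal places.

0.164

P(θ) = 1 / (1 + exp(−a(θ − b)))
P_1 = 1/(1+e^{-1.9380}) = 0.8741
P_2 = 1/(1+e^{-1.4664}) = 0.8125
L = P_1 × (1−P_2) = 0.8741 × 0.1875 = 0.16389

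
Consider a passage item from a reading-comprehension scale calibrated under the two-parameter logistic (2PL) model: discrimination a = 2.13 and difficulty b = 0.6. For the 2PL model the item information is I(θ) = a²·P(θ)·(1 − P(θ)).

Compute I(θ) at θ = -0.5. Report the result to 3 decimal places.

0.363

P = 1/(1+e^{2.3430}) = 0.0876
P(1−P) = 0.0876 × 0.9124 = 0.0799
I = a² × P(1−P) = 2.13² × 0.0799 = 0.36271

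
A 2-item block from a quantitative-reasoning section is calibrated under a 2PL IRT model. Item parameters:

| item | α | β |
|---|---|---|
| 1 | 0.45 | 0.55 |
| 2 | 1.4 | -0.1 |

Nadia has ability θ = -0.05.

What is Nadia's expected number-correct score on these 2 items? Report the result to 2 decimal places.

P(θ) = 1 / (1 + exp(−α(θ − β)))
P_1 = 1/(1+e^{0.2700}) = 0.4329
P_2 = 1/(1+e^{-0.0700}) = 0.5175
E[score] = 0.4329 + 0.5175 = 0.9504

0.95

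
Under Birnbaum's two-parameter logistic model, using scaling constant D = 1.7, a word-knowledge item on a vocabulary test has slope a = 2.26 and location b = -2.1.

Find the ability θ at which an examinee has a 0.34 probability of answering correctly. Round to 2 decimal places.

P(θ) = 1 / (1 + exp(−D·a(θ − b)))
logit = ln(0.3400/0.6600) = -0.6633
θ = b + logit/(1.7·a) = -2.1 + (-0.6633)/3.8420 = -2.2726

-2.27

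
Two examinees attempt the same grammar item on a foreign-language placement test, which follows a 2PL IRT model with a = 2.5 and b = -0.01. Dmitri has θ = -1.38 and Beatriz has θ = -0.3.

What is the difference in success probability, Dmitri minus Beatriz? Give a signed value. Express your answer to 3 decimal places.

P(θ) = 1 / (1 + exp(−a(θ − b)))
P(Dmitri) = 0.0315  [exponent -3.4250]
P(Beatriz) = 0.3263  [exponent -0.7250]
Difference = 0.0315 − 0.3263 = -0.2948

-0.295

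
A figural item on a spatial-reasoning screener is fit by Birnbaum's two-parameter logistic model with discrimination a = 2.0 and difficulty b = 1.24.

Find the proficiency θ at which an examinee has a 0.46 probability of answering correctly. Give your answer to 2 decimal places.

1.16

P(θ) = 1 / (1 + exp(−a(θ − b)))
logit = ln(0.4600/0.5400) = -0.1603
θ = b + logit/(a) = 1.24 + (-0.1603)/2.0000 = 1.1598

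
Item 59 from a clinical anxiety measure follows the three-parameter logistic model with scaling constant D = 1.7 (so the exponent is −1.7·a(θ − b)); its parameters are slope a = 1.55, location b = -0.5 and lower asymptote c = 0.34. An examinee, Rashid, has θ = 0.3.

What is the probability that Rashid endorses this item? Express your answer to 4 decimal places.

0.9285

P(θ) = c + (1 − c) · 1 / (1 + exp(−D·a(θ − b)))
Exponent: 1.7 × 1.55 × (0.3 − (-0.5)) = 2.1080
1/(1 + e^{-2.1080}) = 0.8917
P = 0.34 + 0.66 × 0.8917 = 0.9285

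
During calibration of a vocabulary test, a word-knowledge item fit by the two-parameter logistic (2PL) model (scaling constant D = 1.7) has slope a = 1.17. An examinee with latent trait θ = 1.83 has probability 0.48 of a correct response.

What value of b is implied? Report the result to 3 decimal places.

P(θ) = 1 / (1 + exp(−D·a(θ − b)))
logit(0.48) = ln(0.48/0.52) = -0.0800
b = θ − logit/(1.7·a) = 1.83 − (-0.0800)/1.9890 = 1.8702

1.870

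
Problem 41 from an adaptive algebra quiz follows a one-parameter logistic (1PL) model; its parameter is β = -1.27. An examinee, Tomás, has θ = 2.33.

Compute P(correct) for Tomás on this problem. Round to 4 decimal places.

0.9734

P(θ) = 1 / (1 + exp(−(θ − β)))
Exponent: (2.33 − (-1.27)) = 3.6000
1/(1 + e^{-3.6000}) = 0.9734
P = 0.9734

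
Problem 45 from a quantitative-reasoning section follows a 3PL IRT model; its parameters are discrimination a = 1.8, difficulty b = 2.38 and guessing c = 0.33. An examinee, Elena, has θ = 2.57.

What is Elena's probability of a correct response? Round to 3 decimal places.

P(θ) = c + (1 − c) · 1 / (1 + exp(−a(θ − b)))
Exponent: 1.8 × (2.57 − 2.38) = 0.3420
1/(1 + e^{-0.3420}) = 0.5847
P = 0.33 + 0.67 × 0.5847 = 0.7217

0.722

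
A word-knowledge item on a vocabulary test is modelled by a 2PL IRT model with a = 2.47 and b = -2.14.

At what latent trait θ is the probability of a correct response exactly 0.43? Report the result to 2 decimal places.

P(θ) = 1 / (1 + exp(−a(θ − b)))
logit = ln(0.4300/0.5700) = -0.2819
θ = b + logit/(a) = -2.14 + (-0.2819)/2.4700 = -2.2541

-2.25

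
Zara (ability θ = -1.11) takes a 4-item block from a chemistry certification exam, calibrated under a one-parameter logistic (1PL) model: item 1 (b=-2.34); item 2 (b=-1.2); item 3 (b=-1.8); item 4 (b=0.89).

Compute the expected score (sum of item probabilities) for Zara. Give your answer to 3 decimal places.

2.081

P(θ) = 1 / (1 + exp(−(θ − b)))
P_1 = 1/(1+e^{-1.2300}) = 0.7738
P_2 = 1/(1+e^{-0.0900}) = 0.5225
P_3 = 1/(1+e^{-0.6900}) = 0.6660
P_4 = 1/(1+e^{2.0000}) = 0.1192
E[score] = 0.7738 + 0.5225 + 0.6660 + 0.1192 = 2.0815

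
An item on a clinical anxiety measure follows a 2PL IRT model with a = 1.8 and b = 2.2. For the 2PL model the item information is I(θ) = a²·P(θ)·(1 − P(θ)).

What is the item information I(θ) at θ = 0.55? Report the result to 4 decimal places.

0.1504

P = 1/(1+e^{2.9700}) = 0.0488
P(1−P) = 0.0488 × 0.9512 = 0.0464
I = a² × P(1−P) = 1.8² × 0.0464 = 0.15040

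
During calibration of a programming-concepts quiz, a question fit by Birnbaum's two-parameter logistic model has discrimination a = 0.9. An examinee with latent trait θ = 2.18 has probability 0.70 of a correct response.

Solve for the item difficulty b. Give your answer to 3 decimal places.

P(θ) = 1 / (1 + exp(−a(θ − b)))
logit(0.70) = ln(0.70/0.30) = 0.8473
b = θ − logit/(a) = 2.18 − 0.8473/0.9000 = 1.2386

1.239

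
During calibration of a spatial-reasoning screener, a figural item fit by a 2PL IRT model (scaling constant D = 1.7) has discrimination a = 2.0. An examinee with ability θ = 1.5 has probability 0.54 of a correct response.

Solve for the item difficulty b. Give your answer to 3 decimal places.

1.453

P(θ) = 1 / (1 + exp(−D·a(θ − b)))
logit(0.54) = ln(0.54/0.46) = 0.1603
b = θ − logit/(1.7·a) = 1.5 − 0.1603/3.4000 = 1.4528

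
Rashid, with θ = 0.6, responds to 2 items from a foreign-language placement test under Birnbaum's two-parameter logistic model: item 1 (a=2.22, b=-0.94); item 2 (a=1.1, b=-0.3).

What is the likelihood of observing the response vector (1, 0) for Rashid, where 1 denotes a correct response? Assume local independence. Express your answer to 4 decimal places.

P(θ) = 1 / (1 + exp(−a(θ − b)))
P_1 = 1/(1+e^{-3.4188}) = 0.9683
P_2 = 1/(1+e^{-0.9900}) = 0.7291
L = P_1 × (1−P_2) = 0.9683 × 0.2709 = 0.26232

0.2623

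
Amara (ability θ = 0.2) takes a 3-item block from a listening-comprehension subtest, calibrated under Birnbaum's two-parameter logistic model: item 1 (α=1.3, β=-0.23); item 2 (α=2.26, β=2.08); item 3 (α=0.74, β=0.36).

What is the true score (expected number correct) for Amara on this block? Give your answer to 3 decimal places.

P(θ) = 1 / (1 + exp(−α(θ − β)))
P_1 = 1/(1+e^{-0.5590}) = 0.6362
P_2 = 1/(1+e^{4.2488}) = 0.0141
P_3 = 1/(1+e^{0.1184}) = 0.4704
E[score] = 0.6362 + 0.0141 + 0.4704 = 1.1207

1.121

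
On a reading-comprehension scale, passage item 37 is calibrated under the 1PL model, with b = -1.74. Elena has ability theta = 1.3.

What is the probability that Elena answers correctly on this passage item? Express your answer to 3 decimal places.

P(theta) = 1 / (1 + exp(−(theta − b)))
Exponent: (1.3 − (-1.74)) = 3.0400
1/(1 + e^{-3.0400}) = 0.9543
P = 0.9543

0.954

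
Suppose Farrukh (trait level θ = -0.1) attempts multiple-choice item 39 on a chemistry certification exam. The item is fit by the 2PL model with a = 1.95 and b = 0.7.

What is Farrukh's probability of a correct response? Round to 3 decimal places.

P(θ) = 1 / (1 + exp(−a(θ − b)))
Exponent: 1.95 × (-0.1 − 0.7) = -1.5600
1/(1 + e^{1.5600}) = 0.1736

0.174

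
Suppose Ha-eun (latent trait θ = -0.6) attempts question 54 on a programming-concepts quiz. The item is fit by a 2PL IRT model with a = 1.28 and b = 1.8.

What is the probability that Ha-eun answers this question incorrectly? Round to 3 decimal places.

P(θ) = 1 / (1 + exp(−a(θ − b)))
Exponent: 1.28 × (-0.6 − 1.8) = -3.0720
1/(1 + e^{3.0720}) = 0.0443
P(incorrect) = 1 − 0.0443 = 0.9557

0.956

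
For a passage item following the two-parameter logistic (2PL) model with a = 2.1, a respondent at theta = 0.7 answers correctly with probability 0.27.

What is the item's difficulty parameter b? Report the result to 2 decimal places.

P(theta) = 1 / (1 + exp(−a(theta − b)))
logit(0.27) = ln(0.27/0.73) = -0.9946
b = theta − logit/(a) = 0.7 − (-0.9946)/2.1000 = 1.1736

1.17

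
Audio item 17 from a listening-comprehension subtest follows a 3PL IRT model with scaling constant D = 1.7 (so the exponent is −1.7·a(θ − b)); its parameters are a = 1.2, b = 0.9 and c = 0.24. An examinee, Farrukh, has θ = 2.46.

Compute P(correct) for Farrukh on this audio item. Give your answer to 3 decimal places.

P(θ) = c + (1 − c) · 1 / (1 + exp(−D·a(θ − b)))
Exponent: 1.7 × 1.2 × (2.46 − 0.9) = 3.1824
1/(1 + e^{-3.1824}) = 0.9602
P = 0.24 + 0.76 × 0.9602 = 0.9697

0.970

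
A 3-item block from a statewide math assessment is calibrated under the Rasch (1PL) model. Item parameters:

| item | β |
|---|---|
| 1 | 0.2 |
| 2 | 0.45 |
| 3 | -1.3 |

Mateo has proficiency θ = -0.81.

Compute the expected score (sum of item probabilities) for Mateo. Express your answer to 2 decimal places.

1.11

P(θ) = 1 / (1 + exp(−(θ − β)))
P_1 = 1/(1+e^{1.0100}) = 0.2670
P_2 = 1/(1+e^{1.2600}) = 0.2210
P_3 = 1/(1+e^{-0.4900}) = 0.6201
E[score] = 0.2670 + 0.2210 + 0.6201 = 1.1081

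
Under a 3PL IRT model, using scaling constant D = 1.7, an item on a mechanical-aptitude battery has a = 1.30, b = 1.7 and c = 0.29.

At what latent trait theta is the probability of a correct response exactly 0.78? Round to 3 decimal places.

P(theta) = c + (1 − c) · 1 / (1 + exp(−D·a(theta − b)))
Remove guessing floor: (0.78 − 0.29)/(1 − 0.29) = 0.6901
logit = ln(0.6901/0.3099) = 0.8008
theta = b + logit/(1.7·a) = 1.7 + 0.8008/2.2100 = 2.0623

2.062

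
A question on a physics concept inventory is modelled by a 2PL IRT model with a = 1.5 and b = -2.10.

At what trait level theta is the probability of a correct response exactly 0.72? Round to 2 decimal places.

P(theta) = 1 / (1 + exp(−a(theta − b)))
logit = ln(0.7200/0.2800) = 0.9445
theta = b + logit/(a) = -2.10 + 0.9445/1.5000 = -1.4704

-1.47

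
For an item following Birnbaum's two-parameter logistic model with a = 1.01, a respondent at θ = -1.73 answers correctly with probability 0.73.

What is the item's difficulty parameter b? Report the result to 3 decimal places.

-2.715

P(θ) = 1 / (1 + exp(−a(θ − b)))
logit(0.73) = ln(0.73/0.27) = 0.9946
b = θ − logit/(a) = -1.73 − 0.9946/1.0100 = -2.7148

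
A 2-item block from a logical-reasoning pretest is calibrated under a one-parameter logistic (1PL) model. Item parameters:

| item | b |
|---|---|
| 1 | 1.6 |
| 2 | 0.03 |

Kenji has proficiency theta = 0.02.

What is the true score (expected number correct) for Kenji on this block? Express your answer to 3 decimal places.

0.668

P(theta) = 1 / (1 + exp(−(theta − b)))
P_1 = 1/(1+e^{1.5800}) = 0.1708
P_2 = 1/(1+e^{0.0100}) = 0.4975
E[score] = 0.1708 + 0.4975 = 0.6683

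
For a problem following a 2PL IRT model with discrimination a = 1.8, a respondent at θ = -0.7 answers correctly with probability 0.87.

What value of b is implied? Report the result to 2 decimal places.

-1.76

P(θ) = 1 / (1 + exp(−a(θ − b)))
logit(0.87) = ln(0.87/0.13) = 1.9010
b = θ − logit/(a) = -0.7 − 1.9010/1.8000 = -1.7561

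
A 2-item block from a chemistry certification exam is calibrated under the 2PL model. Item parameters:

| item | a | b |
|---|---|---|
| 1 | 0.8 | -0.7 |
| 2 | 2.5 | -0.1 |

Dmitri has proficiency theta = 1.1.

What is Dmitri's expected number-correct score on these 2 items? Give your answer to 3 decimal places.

P(theta) = 1 / (1 + exp(−a(theta − b)))
P_1 = 1/(1+e^{-1.4400}) = 0.8085
P_2 = 1/(1+e^{-3.0000}) = 0.9526
E[score] = 0.8085 + 0.9526 = 1.7610

1.761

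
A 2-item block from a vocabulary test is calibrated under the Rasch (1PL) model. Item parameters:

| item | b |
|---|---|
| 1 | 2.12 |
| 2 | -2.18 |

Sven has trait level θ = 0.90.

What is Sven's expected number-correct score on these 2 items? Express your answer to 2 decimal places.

1.18

P(θ) = 1 / (1 + exp(−(θ − b)))
P_1 = 1/(1+e^{1.2200}) = 0.2279
P_2 = 1/(1+e^{-3.0800}) = 0.9561
E[score] = 0.2279 + 0.9561 = 1.1840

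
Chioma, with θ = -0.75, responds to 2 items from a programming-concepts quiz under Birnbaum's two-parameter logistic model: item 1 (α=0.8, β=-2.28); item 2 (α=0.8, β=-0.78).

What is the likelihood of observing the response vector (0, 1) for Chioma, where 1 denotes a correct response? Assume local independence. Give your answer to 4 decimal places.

0.1150

P(θ) = 1 / (1 + exp(−α(θ − β)))
P_1 = 1/(1+e^{-1.2240}) = 0.7728
P_2 = 1/(1+e^{-0.0240}) = 0.5060
L = (1−P_1) × P_2 = 0.2272 × 0.5060 = 0.11498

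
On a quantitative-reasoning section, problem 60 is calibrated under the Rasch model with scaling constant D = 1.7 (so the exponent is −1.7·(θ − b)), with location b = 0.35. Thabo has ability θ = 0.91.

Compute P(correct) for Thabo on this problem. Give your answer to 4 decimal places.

P(θ) = 1 / (1 + exp(−D·(θ − b)))
Exponent: 1.7 × (0.91 − 0.35) = 0.9520
1/(1 + e^{-0.9520}) = 0.7215
P = 0.7215

0.7215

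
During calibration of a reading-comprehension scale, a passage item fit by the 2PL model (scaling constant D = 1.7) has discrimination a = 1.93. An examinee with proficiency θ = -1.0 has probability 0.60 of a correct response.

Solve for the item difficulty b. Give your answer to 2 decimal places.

-1.12

P(θ) = 1 / (1 + exp(−D·a(θ − b)))
logit(0.60) = ln(0.60/0.40) = 0.4055
b = θ − logit/(1.7·a) = -1.0 − 0.4055/3.2810 = -1.1236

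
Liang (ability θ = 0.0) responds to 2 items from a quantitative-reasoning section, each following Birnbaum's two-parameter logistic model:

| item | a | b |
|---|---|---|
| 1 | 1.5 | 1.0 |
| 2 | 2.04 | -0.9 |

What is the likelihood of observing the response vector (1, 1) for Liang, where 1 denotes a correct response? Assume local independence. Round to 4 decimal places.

P(θ) = 1 / (1 + exp(−a(θ − b)))
P_1 = 1/(1+e^{1.5000}) = 0.1824
P_2 = 1/(1+e^{-1.8360}) = 0.8625
L = P_1 × P_2 = 0.1824 × 0.8625 = 0.15734

0.1573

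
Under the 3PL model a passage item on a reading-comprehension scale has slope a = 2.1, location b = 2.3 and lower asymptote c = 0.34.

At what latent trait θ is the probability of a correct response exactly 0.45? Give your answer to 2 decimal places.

P(θ) = c + (1 − c) · 1 / (1 + exp(−a(θ − b)))
Remove guessing floor: (0.45 − 0.34)/(1 − 0.34) = 0.1667
logit = ln(0.1667/0.8333) = -1.6094
θ = b + logit/(a) = 2.3 + (-1.6094)/2.1000 = 1.5336

1.53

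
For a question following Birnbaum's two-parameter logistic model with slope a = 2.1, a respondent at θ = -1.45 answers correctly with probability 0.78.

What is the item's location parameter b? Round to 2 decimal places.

-2.05

P(θ) = 1 / (1 + exp(−a(θ − b)))
logit(0.78) = ln(0.78/0.22) = 1.2657
b = θ − logit/(a) = -1.45 − 1.2657/2.1000 = -2.0527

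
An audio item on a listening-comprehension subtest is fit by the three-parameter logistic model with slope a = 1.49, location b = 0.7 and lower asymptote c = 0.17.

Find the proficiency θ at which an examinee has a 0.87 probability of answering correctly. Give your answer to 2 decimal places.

1.83

P(θ) = c + (1 − c) · 1 / (1 + exp(−a(θ − b)))
Remove guessing floor: (0.87 − 0.17)/(1 − 0.17) = 0.8434
logit = ln(0.8434/0.1566) = 1.6835
θ = b + logit/(a) = 0.7 + 1.6835/1.4900 = 1.8299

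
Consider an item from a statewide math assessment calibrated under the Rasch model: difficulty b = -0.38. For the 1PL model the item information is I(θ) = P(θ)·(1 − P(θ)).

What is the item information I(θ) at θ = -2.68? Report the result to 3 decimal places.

0.083

P = 1/(1+e^{2.3000}) = 0.0911
P(1−P) = 0.0911 × 0.9089 = 0.0828
I = P(1−P) = 0.08282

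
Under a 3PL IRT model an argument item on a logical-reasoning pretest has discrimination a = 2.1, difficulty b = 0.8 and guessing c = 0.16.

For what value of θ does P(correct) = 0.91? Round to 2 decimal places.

1.81

P(θ) = c + (1 − c) · 1 / (1 + exp(−a(θ − b)))
Remove guessing floor: (0.91 − 0.16)/(1 − 0.16) = 0.8929
logit = ln(0.8929/0.1071) = 2.1203
θ = b + logit/(a) = 0.8 + 2.1203/2.1000 = 1.8096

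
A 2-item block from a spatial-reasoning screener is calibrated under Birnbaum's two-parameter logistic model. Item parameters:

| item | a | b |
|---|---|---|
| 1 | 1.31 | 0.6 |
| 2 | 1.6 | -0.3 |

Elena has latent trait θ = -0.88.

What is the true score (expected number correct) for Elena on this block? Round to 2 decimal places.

0.41

P(θ) = 1 / (1 + exp(−a(θ − b)))
P_1 = 1/(1+e^{1.9388}) = 0.1258
P_2 = 1/(1+e^{0.9280}) = 0.2833
E[score] = 0.1258 + 0.2833 = 0.4091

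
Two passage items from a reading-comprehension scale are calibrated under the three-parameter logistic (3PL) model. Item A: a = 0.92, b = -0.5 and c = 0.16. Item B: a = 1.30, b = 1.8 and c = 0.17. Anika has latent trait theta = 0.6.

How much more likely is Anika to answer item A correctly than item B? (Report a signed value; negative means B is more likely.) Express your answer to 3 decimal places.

0.462

P(theta) = c + (1 − c) · 1 / (1 + exp(−a(theta − b)))
P_A = 0.7761
P_B = 0.3141
P_A − P_B = 0.4619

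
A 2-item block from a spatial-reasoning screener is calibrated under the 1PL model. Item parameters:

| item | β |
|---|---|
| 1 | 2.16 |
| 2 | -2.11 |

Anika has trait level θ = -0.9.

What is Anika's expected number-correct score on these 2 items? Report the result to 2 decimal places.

P(θ) = 1 / (1 + exp(−(θ − β)))
P_1 = 1/(1+e^{3.0600}) = 0.0448
P_2 = 1/(1+e^{-1.2100}) = 0.7703
E[score] = 0.0448 + 0.7703 = 0.8151

0.82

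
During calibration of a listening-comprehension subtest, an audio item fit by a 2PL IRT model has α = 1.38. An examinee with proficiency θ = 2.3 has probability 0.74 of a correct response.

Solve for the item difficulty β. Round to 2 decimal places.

P(θ) = 1 / (1 + exp(−α(θ − β)))
logit(0.74) = ln(0.74/0.26) = 1.0460
β = θ − logit/(α) = 2.3 − 1.0460/1.3800 = 1.5421

1.54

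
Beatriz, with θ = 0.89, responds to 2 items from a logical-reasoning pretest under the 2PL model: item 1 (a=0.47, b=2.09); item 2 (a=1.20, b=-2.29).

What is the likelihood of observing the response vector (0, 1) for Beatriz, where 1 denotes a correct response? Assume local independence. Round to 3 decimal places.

0.624

P(θ) = 1 / (1 + exp(−a(θ − b)))
P_1 = 1/(1+e^{0.5640}) = 0.3626
P_2 = 1/(1+e^{-3.8160}) = 0.9785
L = (1−P_1) × P_2 = 0.6374 × 0.9785 = 0.62365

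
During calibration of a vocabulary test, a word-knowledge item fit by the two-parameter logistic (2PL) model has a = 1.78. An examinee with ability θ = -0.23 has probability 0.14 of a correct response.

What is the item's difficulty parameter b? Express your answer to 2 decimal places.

0.79

P(θ) = 1 / (1 + exp(−a(θ − b)))
logit(0.14) = ln(0.14/0.86) = -1.8153
b = θ − logit/(a) = -0.23 − (-1.8153)/1.7800 = 0.7898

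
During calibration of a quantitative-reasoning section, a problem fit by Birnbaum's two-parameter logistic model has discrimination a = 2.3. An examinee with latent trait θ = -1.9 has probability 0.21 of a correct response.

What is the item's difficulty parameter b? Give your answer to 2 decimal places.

-1.32

P(θ) = 1 / (1 + exp(−a(θ − b)))
logit(0.21) = ln(0.21/0.79) = -1.3249
b = θ − logit/(a) = -1.9 − (-1.3249)/2.3000 = -1.3239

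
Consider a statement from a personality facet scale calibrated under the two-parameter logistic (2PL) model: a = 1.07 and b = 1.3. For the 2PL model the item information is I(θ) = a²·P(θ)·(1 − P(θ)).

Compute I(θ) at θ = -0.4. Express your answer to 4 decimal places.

P = 1/(1+e^{1.8190}) = 0.1396
P(1−P) = 0.1396 × 0.8604 = 0.1201
I = a² × P(1−P) = 1.07² × 0.1201 = 0.13748

0.1375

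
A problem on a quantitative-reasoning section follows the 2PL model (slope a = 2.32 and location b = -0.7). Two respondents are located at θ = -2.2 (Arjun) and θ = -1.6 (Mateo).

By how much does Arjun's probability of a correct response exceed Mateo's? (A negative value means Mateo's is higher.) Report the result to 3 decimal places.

-0.080

P(θ) = 1 / (1 + exp(−a(θ − b)))
P(Arjun) = 0.0299  [exponent -3.4800]
P(Mateo) = 0.1103  [exponent -2.0880]
Difference = 0.0299 − 0.1103 = -0.0804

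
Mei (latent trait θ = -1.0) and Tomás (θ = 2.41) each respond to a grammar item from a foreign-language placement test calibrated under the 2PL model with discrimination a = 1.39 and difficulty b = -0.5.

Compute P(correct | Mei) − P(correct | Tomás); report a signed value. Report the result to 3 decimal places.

-0.650

P(θ) = 1 / (1 + exp(−a(θ − b)))
P(Mei) = 0.3329  [exponent -0.6950]
P(Tomás) = 0.9828  [exponent 4.0449]
Difference = 0.3329 − 0.9828 = -0.6499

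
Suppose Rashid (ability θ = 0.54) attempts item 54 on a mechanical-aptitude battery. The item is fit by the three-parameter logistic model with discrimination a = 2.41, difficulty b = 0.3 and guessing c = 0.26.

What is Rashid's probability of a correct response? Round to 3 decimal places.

0.734

P(θ) = c + (1 − c) · 1 / (1 + exp(−a(θ − b)))
Exponent: 2.41 × (0.54 − 0.3) = 0.5784
1/(1 + e^{-0.5784}) = 0.6407
P = 0.26 + 0.74 × 0.6407 = 0.7341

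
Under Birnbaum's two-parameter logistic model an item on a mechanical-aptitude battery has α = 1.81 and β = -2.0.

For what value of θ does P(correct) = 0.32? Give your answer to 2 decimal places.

-2.42

P(θ) = 1 / (1 + exp(−α(θ − β)))
logit = ln(0.3200/0.6800) = -0.7538
θ = β + logit/(α) = -2.0 + (-0.7538)/1.8100 = -2.4164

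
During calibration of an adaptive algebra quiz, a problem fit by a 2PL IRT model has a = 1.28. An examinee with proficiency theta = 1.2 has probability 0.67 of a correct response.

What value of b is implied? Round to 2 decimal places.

P(theta) = 1 / (1 + exp(−a(theta − b)))
logit(0.67) = ln(0.67/0.33) = 0.7082
b = theta − logit/(a) = 1.2 − 0.7082/1.2800 = 0.6467

0.65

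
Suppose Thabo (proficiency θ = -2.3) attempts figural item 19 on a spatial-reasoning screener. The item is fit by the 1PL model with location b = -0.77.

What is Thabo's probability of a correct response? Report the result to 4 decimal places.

0.1780

P(θ) = 1 / (1 + exp(−(θ − b)))
Exponent: (-2.3 − (-0.77)) = -1.5300
1/(1 + e^{1.5300}) = 0.1780
P = 0.1780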